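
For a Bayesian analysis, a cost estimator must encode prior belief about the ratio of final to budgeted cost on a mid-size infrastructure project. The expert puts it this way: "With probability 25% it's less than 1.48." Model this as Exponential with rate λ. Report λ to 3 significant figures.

λ ≈ 0.194

P(T < 1.48) = 1 − e^(−λ·1.48) = 0.25, so λ = −ln(1−0.25)/1.48 = −ln(0.75)/1.48 = 0.194.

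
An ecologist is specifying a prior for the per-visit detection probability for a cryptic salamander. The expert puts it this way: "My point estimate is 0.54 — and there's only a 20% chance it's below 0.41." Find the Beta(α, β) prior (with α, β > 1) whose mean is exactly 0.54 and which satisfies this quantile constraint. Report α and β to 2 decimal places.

With mean 0.54 fixed, write α = 0.54s, β = 0.46s where s = α+β.
Need P(θ < 0.41) = 0.2 under Beta(0.54s, 0.46s). Normal approximation: (q−m)/√(m(1−m)/s) ≈ z_{0.2} = -0.842, so s ≈ 0.54·0.46·(-0.842)²/(0.41−0.54)² = 10.4.
At s = 10.4: P(θ<0.41) ≈ 0.200. Adjusting to match 0.2 gives s ≈ 10.43.
So α = 0.54·10.43 ≈ 5.63, β = 0.46·10.43 ≈ 4.80.

α ≈ 5.63, β ≈ 4.80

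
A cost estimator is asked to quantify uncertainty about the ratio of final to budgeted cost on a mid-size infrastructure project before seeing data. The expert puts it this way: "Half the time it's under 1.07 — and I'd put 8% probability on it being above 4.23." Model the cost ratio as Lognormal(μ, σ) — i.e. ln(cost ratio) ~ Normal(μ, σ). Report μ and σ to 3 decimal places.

If T ~ Lognormal(μ,σ) then ln T ~ Normal(μ,σ), so the p-quantile of ln T is μ + z_p·σ.
ln(1.07) = 0.06766 and ln(4.23) = 1.442; z_{0.5} = 0, z_{0.92} = 1.405.
σ = (1.442 − 0.06766)/(1.405 − (0)) = 0.978.
μ = 0.06766 − (0)·0.978 = 0.068.

μ ≈ 0.068, σ ≈ 0.978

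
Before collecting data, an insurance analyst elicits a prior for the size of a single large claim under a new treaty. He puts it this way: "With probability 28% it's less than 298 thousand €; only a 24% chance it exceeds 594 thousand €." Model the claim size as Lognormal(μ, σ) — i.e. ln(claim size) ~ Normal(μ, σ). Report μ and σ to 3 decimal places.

If T ~ Lognormal(μ,σ) then ln T ~ Normal(μ,σ), so the p-quantile of ln T is μ + z_p·σ.
ln(298) = 5.697 and ln(594) = 6.387; z_{0.28} = -0.5828, z_{0.76} = 0.7063.
σ = (6.387 − 5.697)/(0.7063 − (-0.5828)) = 0.535.
μ = 5.697 − (-0.5828)·0.535 = 6.009.

μ ≈ 6.009, σ ≈ 0.535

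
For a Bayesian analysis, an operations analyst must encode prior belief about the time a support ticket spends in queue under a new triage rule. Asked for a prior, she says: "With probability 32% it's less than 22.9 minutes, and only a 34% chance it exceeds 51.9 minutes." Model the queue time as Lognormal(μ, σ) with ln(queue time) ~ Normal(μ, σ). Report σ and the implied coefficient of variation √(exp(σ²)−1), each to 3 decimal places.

If T ~ Lognormal(μ,σ) then ln T ~ Normal(μ,σ), so the p-quantile of ln T is μ + z_p·σ.
ln(22.9) = 3.131 and ln(51.9) = 3.949; z_{0.32} = -0.4677, z_{0.66} = 0.4125.
σ = (3.949 − 3.131)/(0.4125 − (-0.4677)) = 0.930.
μ = 3.131 − (-0.4677)·0.930 = 3.566.
CV = √(exp(σ²)−1) = √(exp(0.8641)−1) = 1.172.

σ ≈ 0.930, CV ≈ 1.172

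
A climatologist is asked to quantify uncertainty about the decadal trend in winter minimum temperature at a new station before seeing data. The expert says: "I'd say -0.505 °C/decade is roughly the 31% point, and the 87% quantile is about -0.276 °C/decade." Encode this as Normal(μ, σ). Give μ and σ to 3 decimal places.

μ = -0.435, σ = 0.141

For Normal(μ,σ), the p-quantile is μ + z_p·σ. Here z_{0.31} = -0.4959, z_{0.87} = 1.126.
So -0.505 = μ − 0.4959σ and -0.276 = μ + 1.126σ.
Subtracting: σ = (-0.276 − -0.505)/(1.126 − (-0.4959)) = 0.141.
Then μ = -0.505 − (-0.4959)·0.141 = -0.435.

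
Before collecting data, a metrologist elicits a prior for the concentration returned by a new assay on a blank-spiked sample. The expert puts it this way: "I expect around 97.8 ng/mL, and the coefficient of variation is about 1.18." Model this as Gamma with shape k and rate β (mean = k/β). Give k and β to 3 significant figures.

For Gamma(k, rate β): mean = k/β, variance = k/β², so CV = 1/√k.
CV = 1.18, hence k = 1/CV² = 0.718.
Then β = k/mean = 0.718/97.8 = 0.00734.

k ≈ 0.718, β ≈ 0.00734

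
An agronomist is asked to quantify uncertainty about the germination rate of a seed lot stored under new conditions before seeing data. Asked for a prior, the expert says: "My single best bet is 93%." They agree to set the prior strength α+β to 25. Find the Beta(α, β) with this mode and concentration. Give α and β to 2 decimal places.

α = 22.39, β = 2.61

For α,β > 1 the Beta mode is (α−1)/(α+β−2). With α+β = 25, the mode is (α−1)/23.
Set (α−1)/23 = 0.93 → α = 1 + 0.93·23 = 22.39.
β = 25 − α = 2.61.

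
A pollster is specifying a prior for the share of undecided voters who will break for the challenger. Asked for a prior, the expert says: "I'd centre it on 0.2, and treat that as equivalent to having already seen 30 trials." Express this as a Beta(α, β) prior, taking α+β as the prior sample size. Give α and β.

Under the effective-sample-size interpretation, Beta(α, β) has prior mean α/(α+β) and prior sample size α+β.
So α+β = 30 and α/(α+β) = 0.2, giving α = 0.2·30 = 6 and β = 30 − 6 = 24.

α = 6, β = 24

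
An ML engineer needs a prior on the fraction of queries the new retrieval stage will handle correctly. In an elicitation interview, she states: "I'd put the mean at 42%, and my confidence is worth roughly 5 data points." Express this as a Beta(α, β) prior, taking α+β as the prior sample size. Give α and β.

α = 2.1, β = 2.9

Under the effective-sample-size interpretation, Beta(α, β) has prior mean α/(α+β) and prior sample size α+β.
So α+β = 5 and α/(α+β) = 0.42, giving α = 0.42·5 = 2.1 and β = 5 − 2.1 = 2.9.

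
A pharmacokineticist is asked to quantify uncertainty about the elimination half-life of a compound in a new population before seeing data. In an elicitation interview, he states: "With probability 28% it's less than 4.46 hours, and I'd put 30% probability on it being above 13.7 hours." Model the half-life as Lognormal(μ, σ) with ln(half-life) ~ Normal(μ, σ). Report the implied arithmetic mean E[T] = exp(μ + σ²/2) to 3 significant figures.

E[T] ≈ 13.5 hours

If T ~ Lognormal(μ,σ) then ln T ~ Normal(μ,σ), so the p-quantile of ln T is μ + z_p·σ.
ln(4.46) = 1.495 and ln(13.7) = 2.617; z_{0.28} = -0.5828, z_{0.7} = 0.5244.
σ = (2.617 − 1.495)/(0.5244 − (-0.5828)) = 1.014.
μ = 1.495 − (-0.5828)·1.014 = 2.086.
E[T] = exp(μ + σ²/2) = exp(2.086 + 0.5136) = 13.5 hours.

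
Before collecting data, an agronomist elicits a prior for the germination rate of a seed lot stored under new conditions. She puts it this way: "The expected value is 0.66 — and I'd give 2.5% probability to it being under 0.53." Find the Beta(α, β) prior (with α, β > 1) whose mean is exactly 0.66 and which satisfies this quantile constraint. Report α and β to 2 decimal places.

α ≈ 35.75, β ≈ 18.42

With mean 0.66 fixed, write α = 0.66s, β = 0.34s where s = α+β.
Need P(θ < 0.53) = 0.025 under Beta(0.66s, 0.34s). Normal approximation: (q−m)/√(m(1−m)/s) ≈ z_{0.025} = -1.96, so s ≈ 0.66·0.34·(-1.96)²/(0.53−0.66)² = 51.0.
At s = 51.0: P(θ<0.53) ≈ 0.029. Adjusting to match 0.025 gives s ≈ 54.17.
So α = 0.66·54.17 ≈ 35.75, β = 0.34·54.17 ≈ 18.42.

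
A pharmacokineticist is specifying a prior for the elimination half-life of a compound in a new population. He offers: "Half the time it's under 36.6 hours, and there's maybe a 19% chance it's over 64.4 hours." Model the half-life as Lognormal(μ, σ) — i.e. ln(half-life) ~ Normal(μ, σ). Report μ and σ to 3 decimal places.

If T ~ Lognormal(μ,σ) then ln T ~ Normal(μ,σ), so the p-quantile of ln T is μ + z_p·σ.
ln(36.6) = 3.6 and ln(64.4) = 4.165; z_{0.5} = 0, z_{0.81} = 0.8779.
σ = (4.165 − 3.6)/(0.8779 − (0)) = 0.644.
μ = 3.6 − (0)·0.644 = 3.600.

μ ≈ 3.600, σ ≈ 0.644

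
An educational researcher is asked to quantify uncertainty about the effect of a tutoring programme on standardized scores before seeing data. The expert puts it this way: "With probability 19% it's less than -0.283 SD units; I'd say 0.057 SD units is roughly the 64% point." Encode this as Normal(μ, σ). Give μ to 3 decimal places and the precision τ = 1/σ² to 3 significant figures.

μ = -0.042, τ = 13.2

The p-quantile of Normal(μ,σ) is μ + z_p·σ, with z_{0.19} = -0.8779 and z_{0.64} = 0.3585.
Eliminate σ: μ = (z₂·x₁ − z₁·x₂)/(z₂ − z₁) = (0.3585·-0.283 − (-0.8779)·0.057)/1.236 = -0.042.
Then σ = (x₂ − x₁)/(z₂ − z₁) = (0.057 − -0.283)/1.236 = 0.275.
Precision τ = 1/σ² = 1/0.275² = 13.2.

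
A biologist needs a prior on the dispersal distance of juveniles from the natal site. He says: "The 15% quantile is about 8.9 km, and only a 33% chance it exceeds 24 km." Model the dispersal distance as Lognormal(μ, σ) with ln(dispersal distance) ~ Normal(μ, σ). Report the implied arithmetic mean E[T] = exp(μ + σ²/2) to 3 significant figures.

E[T] ≈ 22.4 km

If T ~ Lognormal(μ,σ) then ln T ~ Normal(μ,σ), so the p-quantile of ln T is μ + z_p·σ.
ln(8.9) = 2.186 and ln(24) = 3.178; z_{0.15} = -1.036, z_{0.67} = 0.4399.
σ = (3.178 − 2.186)/(0.4399 − (-1.036)) = 0.672.
μ = 2.186 − (-1.036)·0.672 = 2.882.
E[T] = exp(μ + σ²/2) = exp(2.882 + 0.2257) = 22.4 km.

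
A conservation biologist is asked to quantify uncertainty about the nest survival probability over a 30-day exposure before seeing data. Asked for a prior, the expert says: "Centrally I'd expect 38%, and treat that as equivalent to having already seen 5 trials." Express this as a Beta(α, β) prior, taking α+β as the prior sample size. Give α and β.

Under the effective-sample-size interpretation, Beta(α, β) has prior mean α/(α+β) and prior sample size α+β.
So α+β = 5 and α/(α+β) = 0.38, giving α = 0.38·5 = 1.9 and β = 5 − 1.9 = 3.1.

α = 1.9, β = 3.1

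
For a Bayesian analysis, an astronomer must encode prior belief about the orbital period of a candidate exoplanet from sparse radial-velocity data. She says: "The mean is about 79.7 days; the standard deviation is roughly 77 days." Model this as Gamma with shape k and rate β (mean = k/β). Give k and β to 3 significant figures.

For Gamma(k, rate β): mean = k/β, variance = k/β², so CV = 1/√k.
CV = SD/mean = 77/79.7 = 0.9661, hence k = 1/CV² = 1.07.
Then β = k/mean = 1.07/79.7 = 0.0134.

k ≈ 1.07, β ≈ 0.0134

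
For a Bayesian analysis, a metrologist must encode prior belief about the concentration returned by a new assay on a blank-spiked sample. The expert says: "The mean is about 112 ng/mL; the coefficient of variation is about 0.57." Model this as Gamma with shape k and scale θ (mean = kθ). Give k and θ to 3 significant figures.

For Gamma(k, scale θ): mean = kθ, variance = kθ², so CV = 1/√k.
CV = 0.57, hence k = 1/CV² = 3.08.
Then θ = mean/k = 112/3.08 = 36.4.

k ≈ 3.08, θ ≈ 36.4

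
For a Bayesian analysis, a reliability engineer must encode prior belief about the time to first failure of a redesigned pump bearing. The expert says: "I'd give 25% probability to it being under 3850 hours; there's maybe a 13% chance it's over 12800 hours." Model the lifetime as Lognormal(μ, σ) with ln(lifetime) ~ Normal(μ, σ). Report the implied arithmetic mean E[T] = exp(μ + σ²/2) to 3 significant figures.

E[T] ≈ 7540 hours

If T ~ Lognormal(μ,σ) then ln T ~ Normal(μ,σ), so the p-quantile of ln T is μ + z_p·σ.
ln(3850) = 8.256 and ln(12800) = 9.457; z_{0.25} = -0.6745, z_{0.87} = 1.126.
σ = (9.457 − 8.256)/(1.126 − (-0.6745)) = 0.667.
μ = 8.256 − (-0.6745)·0.667 = 8.706.
E[T] = exp(μ + σ²/2) = exp(8.706 + 0.2225) = 7540 hours.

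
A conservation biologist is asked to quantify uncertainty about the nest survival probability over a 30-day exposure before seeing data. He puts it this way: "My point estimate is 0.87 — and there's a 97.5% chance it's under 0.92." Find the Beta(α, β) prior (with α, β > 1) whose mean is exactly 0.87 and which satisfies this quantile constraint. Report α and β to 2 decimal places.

With mean 0.87 fixed, write α = 0.87s, β = 0.13s where s = α+β.
Need P(θ < 0.92) = 0.975 under Beta(0.87s, 0.13s). Normal approximation: (q−m)/√(m(1−m)/s) ≈ z_{0.975} = 1.96, so s ≈ 0.87·0.13·(1.96)²/(0.92−0.87)² = 173.8.
At s = 173.8: P(θ<0.92) ≈ 0.986. Adjusting to match 0.975 gives s ≈ 141.68.
So α = 0.87·141.68 ≈ 123.26, β = 0.13·141.68 ≈ 18.42.

α ≈ 123.26, β ≈ 18.42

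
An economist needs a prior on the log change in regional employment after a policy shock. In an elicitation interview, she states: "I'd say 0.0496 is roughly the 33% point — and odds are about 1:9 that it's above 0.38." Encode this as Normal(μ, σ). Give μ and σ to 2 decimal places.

μ = 0.13, σ = 0.19

The p-quantile of Normal(μ,σ) is μ + z_p·σ, with z_{0.33} = -0.4399 and z_{0.9} = 1.282.
Eliminate σ: μ = (z₂·x₁ − z₁·x₂)/(z₂ − z₁) = (1.282·0.0496 − (-0.4399)·0.38)/1.721 = 0.13.
Then σ = (x₂ − x₁)/(z₂ − z₁) = (0.38 − 0.0496)/1.721 = 0.19.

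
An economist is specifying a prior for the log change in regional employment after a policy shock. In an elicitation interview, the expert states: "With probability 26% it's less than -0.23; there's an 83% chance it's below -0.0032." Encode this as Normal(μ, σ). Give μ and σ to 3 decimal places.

The p-quantile of Normal(μ,σ) is μ + z_p·σ, with z_{0.26} = -0.6433 and z_{0.83} = 0.9542.
Eliminate σ: μ = (z₂·x₁ − z₁·x₂)/(z₂ − z₁) = (0.9542·-0.23 − (-0.6433)·-0.0032)/1.598 = -0.139.
Then σ = (x₂ − x₁)/(z₂ − z₁) = (-0.0032 − -0.23)/1.598 = 0.142.

μ = -0.139, σ = 0.142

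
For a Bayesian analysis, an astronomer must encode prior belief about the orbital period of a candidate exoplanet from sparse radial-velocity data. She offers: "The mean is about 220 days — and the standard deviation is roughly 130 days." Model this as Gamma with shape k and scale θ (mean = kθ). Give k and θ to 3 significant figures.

For Gamma(k, scale θ): mean = kθ, variance = kθ², so CV = 1/√k.
CV = SD/mean = 130/220 = 0.5909, hence k = 1/CV² = 2.86.
Then θ = mean/k = 220/2.86 = 76.8.

k ≈ 2.86, θ ≈ 76.8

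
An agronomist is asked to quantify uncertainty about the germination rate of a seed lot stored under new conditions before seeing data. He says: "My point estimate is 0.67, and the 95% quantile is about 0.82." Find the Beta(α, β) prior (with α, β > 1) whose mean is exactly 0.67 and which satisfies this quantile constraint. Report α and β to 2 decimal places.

α ≈ 15.23, β ≈ 7.50

With mean 0.67 fixed, write α = 0.67s, β = 0.33s where s = α+β.
Need P(θ < 0.82) = 0.95 under Beta(0.67s, 0.33s). Normal approximation: (q−m)/√(m(1−m)/s) ≈ z_{0.95} = 1.64, so s ≈ 0.67·0.33·(1.64)²/(0.82−0.67)² = 26.6.
At s = 26.6: P(θ<0.82) ≈ 0.963. Adjusting to match 0.95 gives s ≈ 22.74.
So α = 0.67·22.74 ≈ 15.23, β = 0.33·22.74 ≈ 7.50.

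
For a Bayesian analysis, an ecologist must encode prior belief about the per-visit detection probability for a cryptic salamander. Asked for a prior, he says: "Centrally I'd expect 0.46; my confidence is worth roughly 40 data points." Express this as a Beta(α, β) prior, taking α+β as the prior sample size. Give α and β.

α = 18.4, β = 21.6

Under the effective-sample-size interpretation, Beta(α, β) has prior mean α/(α+β) and prior sample size α+β.
So α+β = 40 and α/(α+β) = 0.46, giving α = 0.46·40 = 18.4 and β = 40 − 18.4 = 21.6.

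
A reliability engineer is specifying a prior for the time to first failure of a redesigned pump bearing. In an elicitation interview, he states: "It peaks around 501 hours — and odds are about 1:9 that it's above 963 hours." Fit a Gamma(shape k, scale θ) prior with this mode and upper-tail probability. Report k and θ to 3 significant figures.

Gamma(k,θ) with k>1 has mode (k−1)θ, so θ = 501/(k−1).
Need P(X < 963) = 0.9 with θ tied to k this way. Start at k = 2, θ = 501: P(X<963) ≈ 0.573.
Too low — raise k to concentrate. Iterating converges to k ≈ 5.48.
Then θ = 501/(5.48−1) ≈ 112.

k ≈ 5.48, θ ≈ 112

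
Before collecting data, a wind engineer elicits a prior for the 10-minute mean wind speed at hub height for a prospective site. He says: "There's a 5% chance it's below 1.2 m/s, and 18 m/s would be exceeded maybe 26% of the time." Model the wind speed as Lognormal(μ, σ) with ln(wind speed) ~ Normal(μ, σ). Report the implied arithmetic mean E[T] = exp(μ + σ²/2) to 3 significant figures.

If T ~ Lognormal(μ,σ) then ln T ~ Normal(μ,σ), so the p-quantile of ln T is μ + z_p·σ.
ln(1.2) = 0.1823 and ln(18) = 2.89; z_{0.05} = -1.645, z_{0.74} = 0.6433.
σ = (2.89 − 0.1823)/(0.6433 − (-1.645)) = 1.183.
μ = 0.1823 − (-1.645)·1.183 = 2.129.
E[T] = exp(μ + σ²/2) = exp(2.129 + 0.7003) = 16.9 m/s.

E[T] ≈ 16.9 m/s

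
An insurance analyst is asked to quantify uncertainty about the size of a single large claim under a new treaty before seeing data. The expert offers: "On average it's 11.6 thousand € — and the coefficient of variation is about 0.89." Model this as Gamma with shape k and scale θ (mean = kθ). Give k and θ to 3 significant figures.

k ≈ 1.26, θ ≈ 9.19

For Gamma(k, scale θ): mean = kθ, variance = kθ², so CV = 1/√k.
CV = 0.89, hence k = 1/CV² = 1.26.
Then θ = mean/k = 11.6/1.26 = 9.19.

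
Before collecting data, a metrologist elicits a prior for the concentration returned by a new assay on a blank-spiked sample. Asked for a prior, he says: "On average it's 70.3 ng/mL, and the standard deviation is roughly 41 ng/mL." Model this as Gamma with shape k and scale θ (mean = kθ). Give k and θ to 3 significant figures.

For Gamma(k, scale θ): mean = kθ, variance = kθ², so CV = 1/√k.
CV = SD/mean = 41/70.3 = 0.5832, hence k = 1/CV² = 2.94.
Then θ = mean/k = 70.3/2.94 = 23.9.

k ≈ 2.94, θ ≈ 23.9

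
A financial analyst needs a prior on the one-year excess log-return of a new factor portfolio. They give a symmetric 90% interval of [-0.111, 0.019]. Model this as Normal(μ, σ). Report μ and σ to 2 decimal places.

μ = -0.05, σ = 0.04

A symmetric 90% interval runs μ ± z·σ with z = 1.645.
Half-width = 0.065, so σ = 0.065/1.645 = 0.04.
μ is the interval midpoint, -0.05.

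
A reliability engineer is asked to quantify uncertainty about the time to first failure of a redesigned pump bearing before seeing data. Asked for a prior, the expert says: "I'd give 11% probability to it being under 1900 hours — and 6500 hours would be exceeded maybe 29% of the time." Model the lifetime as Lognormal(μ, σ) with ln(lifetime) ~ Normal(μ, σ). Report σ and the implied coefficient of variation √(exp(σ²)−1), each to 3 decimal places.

If T ~ Lognormal(μ,σ) then ln T ~ Normal(μ,σ), so the p-quantile of ln T is μ + z_p·σ.
ln(1900) = 7.55 and ln(6500) = 8.78; z_{0.11} = -1.227, z_{0.71} = 0.5534.
σ = (8.78 − 7.55)/(0.5534 − (-1.227)) = 0.691.
μ = 7.55 − (-1.227)·0.691 = 8.397.
CV = √(exp(σ²)−1) = √(exp(0.4775)−1) = 0.782.

σ ≈ 0.691, CV ≈ 0.782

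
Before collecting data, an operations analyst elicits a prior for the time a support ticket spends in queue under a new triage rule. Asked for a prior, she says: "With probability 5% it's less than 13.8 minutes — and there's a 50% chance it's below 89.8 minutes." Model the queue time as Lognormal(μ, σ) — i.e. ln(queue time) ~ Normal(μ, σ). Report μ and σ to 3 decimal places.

μ ≈ 4.498, σ ≈ 1.139

If T ~ Lognormal(μ,σ) then ln T ~ Normal(μ,σ), so the p-quantile of ln T is μ + z_p·σ.
ln(13.8) = 2.625 and ln(89.8) = 4.498; z_{0.05} = -1.645, z_{0.5} = 0.
σ = (4.498 − 2.625)/(0 − (-1.645)) = 1.139.
μ = 2.625 − (-1.645)·1.139 = 4.498.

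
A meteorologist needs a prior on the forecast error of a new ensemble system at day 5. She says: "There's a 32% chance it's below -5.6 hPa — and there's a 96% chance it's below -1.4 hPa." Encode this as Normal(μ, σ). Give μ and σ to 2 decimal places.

For Normal(μ,σ), the p-quantile is μ + z_p·σ. Here z_{0.32} = -0.4677, z_{0.96} = 1.751.
So -5.6 = μ − 0.4677σ and -1.4 = μ + 1.751σ.
Subtracting: σ = (-1.4 − -5.6)/(1.751 − (-0.4677)) = 1.89.
Then μ = -5.6 − (-0.4677)·1.89 = -4.71.

μ = -4.71, σ = 1.89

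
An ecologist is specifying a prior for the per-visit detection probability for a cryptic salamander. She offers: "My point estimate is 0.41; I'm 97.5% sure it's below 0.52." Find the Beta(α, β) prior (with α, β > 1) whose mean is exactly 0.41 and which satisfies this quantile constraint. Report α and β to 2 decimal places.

With mean 0.41 fixed, write α = 0.41s, β = 0.59s where s = α+β.
Need P(θ < 0.52) = 0.975 under Beta(0.41s, 0.59s). Normal approximation: (q−m)/√(m(1−m)/s) ≈ z_{0.975} = 1.96, so s ≈ 0.41·0.59·(1.96)²/(0.52−0.41)² = 76.8.
At s = 76.8: P(θ<0.52) ≈ 0.974. Adjusting to match 0.975 gives s ≈ 78.46.
So α = 0.41·78.46 ≈ 32.17, β = 0.59·78.46 ≈ 46.29.

α ≈ 32.17, β ≈ 46.29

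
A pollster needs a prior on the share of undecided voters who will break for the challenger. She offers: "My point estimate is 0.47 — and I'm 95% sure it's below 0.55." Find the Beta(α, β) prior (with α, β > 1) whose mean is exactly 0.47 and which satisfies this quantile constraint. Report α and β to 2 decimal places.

With mean 0.47 fixed, write α = 0.47s, β = 0.53s where s = α+β.
Need P(θ < 0.55) = 0.95 under Beta(0.47s, 0.53s). Normal approximation: (q−m)/√(m(1−m)/s) ≈ z_{0.95} = 1.64, so s ≈ 0.47·0.53·(1.64)²/(0.55−0.47)² = 105.3.
At s = 105.3: P(θ<0.55) ≈ 0.950. Adjusting to match 0.95 gives s ≈ 105.30.
So α = 0.47·105.30 ≈ 49.49, β = 0.53·105.30 ≈ 55.81.

α ≈ 49.49, β ≈ 55.81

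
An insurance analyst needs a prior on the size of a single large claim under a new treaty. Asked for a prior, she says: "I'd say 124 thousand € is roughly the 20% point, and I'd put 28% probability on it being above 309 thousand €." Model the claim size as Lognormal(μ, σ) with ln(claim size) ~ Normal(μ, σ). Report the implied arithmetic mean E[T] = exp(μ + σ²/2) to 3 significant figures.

E[T] ≈ 261 thousand €

If T ~ Lognormal(μ,σ) then ln T ~ Normal(μ,σ), so the p-quantile of ln T is μ + z_p·σ.
ln(124) = 4.82 and ln(309) = 5.733; z_{0.2} = -0.8416, z_{0.72} = 0.5828.
σ = (5.733 − 4.82)/(0.5828 − (-0.8416)) = 0.641.
μ = 4.82 − (-0.8416)·0.641 = 5.360.
E[T] = exp(μ + σ²/2) = exp(5.360 + 0.2054) = 261 thousand €.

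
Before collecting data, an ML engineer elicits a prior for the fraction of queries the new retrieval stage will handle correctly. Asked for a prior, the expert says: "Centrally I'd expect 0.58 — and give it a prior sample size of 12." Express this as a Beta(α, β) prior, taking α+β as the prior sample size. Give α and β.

Under the effective-sample-size interpretation, Beta(α, β) has prior mean α/(α+β) and prior sample size α+β.
So α+β = 12 and α/(α+β) = 0.58, giving α = 0.58·12 = 6.96 and β = 12 − 6.96 = 5.04.

α = 6.96, β = 5.04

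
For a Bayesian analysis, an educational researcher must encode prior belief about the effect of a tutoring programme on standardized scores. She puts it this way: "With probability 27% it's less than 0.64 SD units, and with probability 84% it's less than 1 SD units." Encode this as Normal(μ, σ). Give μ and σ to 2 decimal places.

μ = 0.78, σ = 0.22

For Normal(μ,σ), the p-quantile is μ + z_p·σ. Here z_{0.27} = -0.6128, z_{0.84} = 0.9945.
So 0.64 = μ − 0.6128σ and 1 = μ + 0.9945σ.
Subtracting: σ = (1 − 0.64)/(0.9945 − (-0.6128)) = 0.22.
Then μ = 0.64 − (-0.6128)·0.22 = 0.78.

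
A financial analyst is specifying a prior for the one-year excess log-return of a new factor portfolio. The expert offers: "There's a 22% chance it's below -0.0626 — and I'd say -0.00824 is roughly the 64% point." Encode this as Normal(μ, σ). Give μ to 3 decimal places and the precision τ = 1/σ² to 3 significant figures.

The p-quantile of Normal(μ,σ) is μ + z_p·σ, with z_{0.22} = -0.7722 and z_{0.64} = 0.3585.
Eliminate σ: μ = (z₂·x₁ − z₁·x₂)/(z₂ − z₁) = (0.3585·-0.0626 − (-0.7722)·-0.00824)/1.131 = -0.025.
Then σ = (x₂ − x₁)/(z₂ − z₁) = (-0.00824 − -0.0626)/1.131 = 0.048.
Precision τ = 1/σ² = 1/0.04808² = 433.

μ = -0.025, τ = 433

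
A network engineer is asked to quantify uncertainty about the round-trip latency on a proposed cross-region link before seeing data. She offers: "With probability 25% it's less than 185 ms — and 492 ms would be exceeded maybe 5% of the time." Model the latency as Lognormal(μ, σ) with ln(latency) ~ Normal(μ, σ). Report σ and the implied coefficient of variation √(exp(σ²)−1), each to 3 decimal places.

If T ~ Lognormal(μ,σ) then ln T ~ Normal(μ,σ), so the p-quantile of ln T is μ + z_p·σ.
ln(185) = 5.22 and ln(492) = 6.198; z_{0.25} = -0.6745, z_{0.95} = 1.645.
σ = (6.198 − 5.22)/(1.645 − (-0.6745)) = 0.422.
μ = 5.22 − (-0.6745)·0.422 = 5.505.
CV = √(exp(σ²)−1) = √(exp(0.1779)−1) = 0.441.

σ ≈ 0.422, CV ≈ 0.441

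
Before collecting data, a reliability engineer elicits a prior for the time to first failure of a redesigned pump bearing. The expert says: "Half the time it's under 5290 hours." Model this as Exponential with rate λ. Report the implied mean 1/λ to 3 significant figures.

mean ≈ 7630 hours

Exponential median = ln 2 / λ, so λ = ln 2 / 5290.0 = 0.000131.
Mean = 1/λ = 7630 hours.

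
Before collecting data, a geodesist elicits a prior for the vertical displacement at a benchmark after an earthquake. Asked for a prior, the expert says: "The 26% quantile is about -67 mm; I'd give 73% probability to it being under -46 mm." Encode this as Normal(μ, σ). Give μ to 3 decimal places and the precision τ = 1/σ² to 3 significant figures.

The p-quantile of Normal(μ,σ) is μ + z_p·σ, with z_{0.26} = -0.6433 and z_{0.73} = 0.6128.
Eliminate σ: μ = (z₂·x₁ − z₁·x₂)/(z₂ − z₁) = (0.6128·-67 − (-0.6433)·-46)/1.256 = -56.245.
Then σ = (x₂ − x₁)/(z₂ − z₁) = (-46 − -67)/1.256 = 16.718.
Precision τ = 1/σ² = 1/16.72² = 0.00358.

μ = -56.245, τ = 0.00358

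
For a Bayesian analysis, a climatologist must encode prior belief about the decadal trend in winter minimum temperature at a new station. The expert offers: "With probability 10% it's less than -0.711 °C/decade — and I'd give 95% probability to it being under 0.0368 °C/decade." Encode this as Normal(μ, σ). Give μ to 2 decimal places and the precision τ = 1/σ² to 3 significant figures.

The p-quantile of Normal(μ,σ) is μ + z_p·σ, with z_{0.1} = -1.282 and z_{0.95} = 1.645.
Eliminate σ: μ = (z₂·x₁ − z₁·x₂)/(z₂ − z₁) = (1.645·-0.711 − (-1.282)·0.0368)/2.926 = -0.38.
Then σ = (x₂ − x₁)/(z₂ − z₁) = (0.0368 − -0.711)/2.926 = 0.26.
Precision τ = 1/σ² = 1/0.2555² = 15.3.

μ = -0.38, τ = 15.3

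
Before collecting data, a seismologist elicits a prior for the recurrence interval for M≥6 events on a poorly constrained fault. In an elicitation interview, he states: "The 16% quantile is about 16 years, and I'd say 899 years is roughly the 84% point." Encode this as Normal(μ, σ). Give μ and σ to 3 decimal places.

For Normal(μ,σ), the p-quantile is μ + z_p·σ. Here z_{0.16} = -0.9945, z_{0.84} = 0.9945.
So 16 = μ − 0.9945σ and 899 = μ + 0.9945σ.
Subtracting: σ = (899 − 16)/(0.9945 − (-0.9945)) = 443.960.
Then μ = 16 − (-0.9945)·443.960 = 457.500.

μ = 457.500, σ = 443.960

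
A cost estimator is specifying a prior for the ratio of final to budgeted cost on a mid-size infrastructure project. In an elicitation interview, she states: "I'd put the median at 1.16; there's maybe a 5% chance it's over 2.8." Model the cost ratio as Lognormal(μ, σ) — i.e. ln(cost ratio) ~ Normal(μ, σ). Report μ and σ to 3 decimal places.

If T ~ Lognormal(μ,σ) then ln T ~ Normal(μ,σ), so the p-quantile of ln T is μ + z_p·σ.
ln(1.16) = 0.1484 and ln(2.8) = 1.03; z_{0.5} = 0, z_{0.95} = 1.645.
σ = (1.03 − 0.1484)/(1.645 − (0)) = 0.536.
μ = 0.1484 − (0)·0.536 = 0.148.

μ ≈ 0.148, σ ≈ 0.536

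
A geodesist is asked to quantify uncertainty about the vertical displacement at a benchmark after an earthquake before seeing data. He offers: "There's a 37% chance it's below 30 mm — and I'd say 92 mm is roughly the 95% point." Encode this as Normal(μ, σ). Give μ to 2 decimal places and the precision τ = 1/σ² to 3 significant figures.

μ = 40.41, τ = 0.00102

For Normal(μ,σ), the p-quantile is μ + z_p·σ. Here z_{0.37} = -0.3319, z_{0.95} = 1.645.
So 30 = μ − 0.3319σ and 92 = μ + 1.645σ.
Subtracting: σ = (92 − 30)/(1.645 − (-0.3319)) = 31.37.
Then μ = 30 − (-0.3319)·31.37 = 40.41.
Precision τ = 1/σ² = 1/31.37² = 0.00102.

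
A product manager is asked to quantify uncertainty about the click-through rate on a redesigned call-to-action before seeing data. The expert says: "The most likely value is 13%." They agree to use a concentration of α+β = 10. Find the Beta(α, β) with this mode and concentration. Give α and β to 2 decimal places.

For α,β > 1 the Beta mode is (α−1)/(α+β−2). With α+β = 10, the mode is (α−1)/8.
Set (α−1)/8 = 0.13 → α = 1 + 0.13·8 = 2.04.
β = 10 − α = 7.96.

α = 2.04, β = 7.96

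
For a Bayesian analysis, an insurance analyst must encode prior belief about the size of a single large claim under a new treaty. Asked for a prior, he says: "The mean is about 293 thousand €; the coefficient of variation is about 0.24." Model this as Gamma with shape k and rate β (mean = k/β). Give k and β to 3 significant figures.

k ≈ 17.4, β ≈ 0.0593

For Gamma(k, rate β): mean = k/β, variance = k/β², so CV = 1/√k.
CV = 0.24, hence k = 1/CV² = 17.4.
Then β = k/mean = 17.4/293 = 0.0593.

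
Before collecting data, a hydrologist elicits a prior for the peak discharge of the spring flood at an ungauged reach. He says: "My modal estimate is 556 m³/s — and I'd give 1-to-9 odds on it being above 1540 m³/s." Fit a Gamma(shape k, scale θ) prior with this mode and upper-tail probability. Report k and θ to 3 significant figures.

k ≈ 2.84, θ ≈ 302

Gamma(k,θ) with k>1 has mode (k−1)θ, so θ = 556/(k−1).
Need P(X < 1540) = 0.9 with θ tied to k this way. Start at k = 2, θ = 556: P(X<1540) ≈ 0.764.
Too low — raise k to concentrate. Iterating converges to k ≈ 2.84.
Then θ = 556/(2.84−1) ≈ 302.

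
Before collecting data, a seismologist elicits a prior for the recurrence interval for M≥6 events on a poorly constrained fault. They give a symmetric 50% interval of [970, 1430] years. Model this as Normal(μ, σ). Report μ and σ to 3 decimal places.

μ = 1200.000, σ = 340.999

A symmetric 50% interval runs μ ± z·σ with z = 0.6745.
Half-width = 230, so σ = 230/0.6745 = 340.999.
μ is the interval midpoint, 1200.000.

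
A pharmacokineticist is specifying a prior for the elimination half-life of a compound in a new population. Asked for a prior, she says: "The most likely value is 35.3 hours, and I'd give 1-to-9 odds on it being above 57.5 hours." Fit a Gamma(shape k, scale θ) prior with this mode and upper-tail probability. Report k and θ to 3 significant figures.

k ≈ 8.91, θ ≈ 4.46

Gamma(k,θ) with k>1 has mode (k−1)θ, so θ = 35.3/(k−1).
Need P(X < 57.5) = 0.9 with θ tied to k this way. Start at k = 2, θ = 35.3: P(X<57.5) ≈ 0.484.
Too low — raise k to concentrate. Iterating converges to k ≈ 8.91.
Then θ = 35.3/(8.91−1) ≈ 4.46.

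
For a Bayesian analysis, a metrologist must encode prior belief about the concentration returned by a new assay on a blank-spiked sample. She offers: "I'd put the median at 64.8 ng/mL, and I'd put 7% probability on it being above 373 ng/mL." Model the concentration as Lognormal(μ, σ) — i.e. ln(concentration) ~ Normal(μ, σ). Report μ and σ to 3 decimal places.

If T ~ Lognormal(μ,σ) then ln T ~ Normal(μ,σ), so the p-quantile of ln T is μ + z_p·σ.
ln(64.8) = 4.171 and ln(373) = 5.922; z_{0.5} = 0, z_{0.93} = 1.476.
σ = (5.922 − 4.171)/(1.476 − (0)) = 1.186.
μ = 4.171 − (0)·1.186 = 4.171.

μ ≈ 4.171, σ ≈ 1.186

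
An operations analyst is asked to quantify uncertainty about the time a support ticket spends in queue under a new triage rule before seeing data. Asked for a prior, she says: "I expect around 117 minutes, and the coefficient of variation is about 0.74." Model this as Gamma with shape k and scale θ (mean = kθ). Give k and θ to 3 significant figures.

k ≈ 1.83, θ ≈ 64.1

For Gamma(k, scale θ): mean = kθ, variance = kθ², so CV = 1/√k.
CV = 0.74, hence k = 1/CV² = 1.83.
Then θ = mean/k = 117/1.83 = 64.1.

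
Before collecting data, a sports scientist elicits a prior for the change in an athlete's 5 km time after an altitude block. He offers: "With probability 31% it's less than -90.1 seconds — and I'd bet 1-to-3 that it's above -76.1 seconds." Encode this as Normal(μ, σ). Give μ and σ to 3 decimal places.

The p-quantile of Normal(μ,σ) is μ + z_p·σ, with z_{0.31} = -0.4959 and z_{0.75} = 0.6745.
Eliminate σ: μ = (z₂·x₁ − z₁·x₂)/(z₂ − z₁) = (0.6745·-90.1 − (-0.4959)·-76.1)/1.17 = -84.168.
Then σ = (x₂ − x₁)/(z₂ − z₁) = (-76.1 − -90.1)/1.17 = 11.962.

μ = -84.168, σ = 11.962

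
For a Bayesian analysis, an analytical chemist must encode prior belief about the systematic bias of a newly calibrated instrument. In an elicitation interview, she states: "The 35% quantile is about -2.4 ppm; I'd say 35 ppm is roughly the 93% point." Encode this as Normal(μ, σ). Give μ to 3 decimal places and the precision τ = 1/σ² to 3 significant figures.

μ = 5.343, τ = 0.00248

The p-quantile of Normal(μ,σ) is μ + z_p·σ, with z_{0.35} = -0.3853 and z_{0.93} = 1.476.
Eliminate σ: μ = (z₂·x₁ − z₁·x₂)/(z₂ − z₁) = (1.476·-2.4 − (-0.3853)·35)/1.861 = 5.343.
Then σ = (x₂ − x₁)/(z₂ − z₁) = (35 − -2.4)/1.861 = 20.096.
Precision τ = 1/σ² = 1/20.1² = 0.00248.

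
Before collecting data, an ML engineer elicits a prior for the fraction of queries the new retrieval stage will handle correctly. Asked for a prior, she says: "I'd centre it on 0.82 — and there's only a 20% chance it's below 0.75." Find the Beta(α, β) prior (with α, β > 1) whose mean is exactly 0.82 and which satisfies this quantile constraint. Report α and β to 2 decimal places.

With mean 0.82 fixed, write α = 0.82s, β = 0.18s where s = α+β.
Need P(θ < 0.75) = 0.2 under Beta(0.82s, 0.18s). Normal approximation: (q−m)/√(m(1−m)/s) ≈ z_{0.2} = -0.842, so s ≈ 0.82·0.18·(-0.842)²/(0.75−0.82)² = 21.3.
At s = 21.3: P(θ<0.75) ≈ 0.188. Adjusting to match 0.2 gives s ≈ 18.69.
So α = 0.82·18.69 ≈ 15.33, β = 0.18·18.69 ≈ 3.36.

α ≈ 15.33, β ≈ 3.36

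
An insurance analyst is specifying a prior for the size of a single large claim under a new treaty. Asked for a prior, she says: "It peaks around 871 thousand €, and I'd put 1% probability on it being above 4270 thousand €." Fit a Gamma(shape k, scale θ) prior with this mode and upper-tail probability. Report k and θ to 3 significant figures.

k ≈ 2.56, θ ≈ 558

Gamma(k,θ) with k>1 has mode (k−1)θ, so θ = 871/(k−1).
Need P(X < 4270) = 0.99 with θ tied to k this way. Start at k = 2, θ = 871: P(X<4270) ≈ 0.956.
Too low — raise k to concentrate. Iterating converges to k ≈ 2.56.
Then θ = 871/(2.56−1) ≈ 558.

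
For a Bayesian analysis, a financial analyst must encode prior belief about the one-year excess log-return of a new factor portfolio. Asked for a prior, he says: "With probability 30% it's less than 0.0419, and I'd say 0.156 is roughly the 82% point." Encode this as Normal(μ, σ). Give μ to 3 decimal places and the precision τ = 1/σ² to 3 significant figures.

μ = 0.083, τ = 159

For Normal(μ,σ), the p-quantile is μ + z_p·σ. Here z_{0.3} = -0.5244, z_{0.82} = 0.9154.
So 0.0419 = μ − 0.5244σ and 0.156 = μ + 0.9154σ.
Subtracting: σ = (0.156 − 0.0419)/(0.9154 − (-0.5244)) = 0.079.
Then μ = 0.0419 − (-0.5244)·0.079 = 0.083.
Precision τ = 1/σ² = 1/0.07925² = 159.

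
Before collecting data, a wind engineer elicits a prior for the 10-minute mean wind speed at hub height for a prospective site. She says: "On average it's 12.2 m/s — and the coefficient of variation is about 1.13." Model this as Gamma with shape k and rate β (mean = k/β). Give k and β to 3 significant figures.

For Gamma(k, rate β): mean = k/β, variance = k/β², so CV = 1/√k.
CV = 1.13, hence k = 1/CV² = 0.783.
Then β = k/mean = 0.783/12.2 = 0.0642.

k ≈ 0.783, β ≈ 0.0642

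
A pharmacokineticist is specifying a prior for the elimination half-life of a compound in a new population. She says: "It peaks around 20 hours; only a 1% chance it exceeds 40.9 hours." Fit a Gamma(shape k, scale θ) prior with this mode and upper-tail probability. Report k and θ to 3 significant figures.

Gamma(k,θ) with k>1 has mode (k−1)θ, so θ = 20/(k−1).
Need P(X < 40.9) = 0.99 with θ tied to k this way. Start at k = 2, θ = 20: P(X<40.9) ≈ 0.606.
Too low — raise k to concentrate. Iterating converges to k ≈ 10.6.
Then θ = 20/(10.6−1) ≈ 2.09.

k ≈ 10.6, θ ≈ 2.09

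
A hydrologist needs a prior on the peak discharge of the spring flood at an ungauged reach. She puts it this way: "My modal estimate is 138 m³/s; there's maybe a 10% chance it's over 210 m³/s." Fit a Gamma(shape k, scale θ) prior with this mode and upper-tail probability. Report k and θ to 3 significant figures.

Gamma(k,θ) with k>1 has mode (k−1)θ, so θ = 138/(k−1).
Need P(X < 210) = 0.9 with θ tied to k this way. Start at k = 2, θ = 138: P(X<210) ≈ 0.449.
Too low — raise k to concentrate. Iterating converges to k ≈ 11.6.
Then θ = 138/(11.6−1) ≈ 13.

k ≈ 11.6, θ ≈ 13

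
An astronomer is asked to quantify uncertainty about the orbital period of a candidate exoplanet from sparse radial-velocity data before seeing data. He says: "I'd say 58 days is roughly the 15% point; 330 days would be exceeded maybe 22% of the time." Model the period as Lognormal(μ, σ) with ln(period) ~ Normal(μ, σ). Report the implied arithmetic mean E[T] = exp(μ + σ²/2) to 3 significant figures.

E[T] ≈ 249 days

If T ~ Lognormal(μ,σ) then ln T ~ Normal(μ,σ), so the p-quantile of ln T is μ + z_p·σ.
ln(58) = 4.06 and ln(330) = 5.799; z_{0.15} = -1.036, z_{0.78} = 0.7722.
σ = (5.799 − 4.06)/(0.7722 − (-1.036)) = 0.961.
μ = 4.06 − (-1.036)·0.961 = 5.057.
E[T] = exp(μ + σ²/2) = exp(5.057 + 0.4621) = 249 days.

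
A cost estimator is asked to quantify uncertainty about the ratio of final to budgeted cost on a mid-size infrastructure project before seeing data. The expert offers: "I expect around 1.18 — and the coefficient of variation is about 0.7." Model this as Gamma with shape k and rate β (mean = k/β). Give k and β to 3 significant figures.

For Gamma(k, rate β): mean = k/β, variance = k/β², so CV = 1/√k.
CV = 0.7, hence k = 1/CV² = 2.04.
Then β = k/mean = 2.04/1.18 = 1.73.

k ≈ 2.04, β ≈ 1.73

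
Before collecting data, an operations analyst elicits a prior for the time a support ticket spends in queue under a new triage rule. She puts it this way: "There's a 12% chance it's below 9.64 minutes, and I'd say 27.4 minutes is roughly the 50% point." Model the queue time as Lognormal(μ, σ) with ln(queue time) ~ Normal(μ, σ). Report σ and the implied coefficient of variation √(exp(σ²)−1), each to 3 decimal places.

If T ~ Lognormal(μ,σ) then ln T ~ Normal(μ,σ), so the p-quantile of ln T is μ + z_p·σ.
ln(9.64) = 2.266 and ln(27.4) = 3.311; z_{0.12} = -1.175, z_{0.5} = 0.
σ = (3.311 − 2.266)/(0 − (-1.175)) = 0.889.
μ = 2.266 − (-1.175)·0.889 = 3.311.
CV = √(exp(σ²)−1) = √(exp(0.7904)−1) = 1.097.

σ ≈ 0.889, CV ≈ 1.097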